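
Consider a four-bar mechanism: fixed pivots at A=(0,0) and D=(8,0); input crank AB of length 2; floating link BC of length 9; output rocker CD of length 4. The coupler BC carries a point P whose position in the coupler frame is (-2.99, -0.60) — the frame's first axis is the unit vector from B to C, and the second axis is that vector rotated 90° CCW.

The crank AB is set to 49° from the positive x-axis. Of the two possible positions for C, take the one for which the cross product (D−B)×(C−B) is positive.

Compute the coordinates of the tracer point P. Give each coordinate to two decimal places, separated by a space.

-1.49 0.30

A=(0,0), D=(8.00,0)
B = A + 2.00·(cos49°, sin49°) = (1.3121, 1.5094)
|BD| = 6.8561
circle(B,9.00) ∩ circle(D,4.00): a=8.1684, h=3.7786
  candidates: C₊=(10.1119,3.3970) cross=25.907; C₋=(8.4482,-3.9748) cross=-25.907
  mode + wants cross > 0 → take C=(10.1119,3.3970) (cross=25.907)
ex = (C−B)/|BC| = (0.9778,0.2097); ey = (-0.2097,0.9778)
P = B + -2.99·ex + -0.60·ey = (-1.4855,0.2957)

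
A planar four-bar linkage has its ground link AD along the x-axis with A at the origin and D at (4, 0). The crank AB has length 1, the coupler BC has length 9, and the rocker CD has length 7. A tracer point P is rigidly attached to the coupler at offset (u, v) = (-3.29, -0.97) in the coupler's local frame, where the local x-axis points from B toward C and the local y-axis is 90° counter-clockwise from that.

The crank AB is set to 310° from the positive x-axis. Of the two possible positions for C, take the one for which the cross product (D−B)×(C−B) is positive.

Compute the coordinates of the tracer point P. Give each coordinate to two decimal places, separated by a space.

A=(0,0), D=(4.00,0)
B = A + 1.00·(cos310°, sin310°) = (0.6428, -0.7660)
|BD| = 3.4435
circle(B,9.00) ∩ circle(D,7.00): a=6.3682, h=6.3597
  candidates: C₊=(5.4366,6.8510) cross=21.900; C₋=(8.2662,-5.5497) cross=-21.900
  mode + wants cross > 0 → take C=(5.4366,6.8510) (cross=21.900)
ex = (C−B)/|BC| = (0.5326,0.8463); ey = (-0.8463,0.5326)
P = B + -3.29·ex + -0.97·ey = (-0.2887,-4.0672)

-0.29 -4.07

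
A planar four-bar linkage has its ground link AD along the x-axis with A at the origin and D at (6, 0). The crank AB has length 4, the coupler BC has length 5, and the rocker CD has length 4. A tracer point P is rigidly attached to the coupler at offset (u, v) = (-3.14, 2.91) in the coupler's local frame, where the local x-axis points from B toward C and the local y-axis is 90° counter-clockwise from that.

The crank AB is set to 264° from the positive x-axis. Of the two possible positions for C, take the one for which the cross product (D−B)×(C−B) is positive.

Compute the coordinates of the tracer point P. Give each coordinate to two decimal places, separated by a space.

-4.49 -5.30

A=(0,0), D=(6.00,0)
B = A + 4.00·(cos264°, sin264°) = (-0.4181, -3.9781)
|BD| = 7.5510
circle(B,5.00) ∩ circle(D,4.00): a=4.3714, h=2.4270
  candidates: C₊=(2.0188,0.3878) cross=18.327; C₋=(4.5761,-3.7380) cross=-18.327
  mode + wants cross > 0 → take C=(2.0188,0.3878) (cross=18.327)
ex = (C−B)/|BC| = (0.4874,0.8732); ey = (-0.8732,0.4874)
P = B + -3.14·ex + 2.91·ey = (-4.4895,-5.3016)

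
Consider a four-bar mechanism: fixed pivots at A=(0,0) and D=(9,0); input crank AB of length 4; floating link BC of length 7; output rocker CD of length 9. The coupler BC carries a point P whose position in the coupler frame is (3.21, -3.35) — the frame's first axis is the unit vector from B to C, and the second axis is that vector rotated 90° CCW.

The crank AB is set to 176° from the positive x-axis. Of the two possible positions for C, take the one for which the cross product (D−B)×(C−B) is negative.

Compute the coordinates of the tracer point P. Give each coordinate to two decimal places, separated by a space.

A=(0,0), D=(9.00,0)
B = A + 4.00·(cos176°, sin176°) = (-3.9903, 0.2790)
|BD| = 12.9933
circle(B,7.00) ∩ circle(D,9.00): a=5.2652, h=4.6128
  candidates: C₊=(1.3728,4.7776) cross=59.935; C₋=(1.1747,-4.4457) cross=-59.935
  mode - wants cross < 0 → take C=(1.1747,-4.4457) (cross=-59.935)
ex = (C−B)/|BC| = (0.7378,-0.6750); ey = (0.6750,0.7378)
P = B + 3.21·ex + -3.35·ey = (-3.8829,-4.3594)

-3.88 -4.36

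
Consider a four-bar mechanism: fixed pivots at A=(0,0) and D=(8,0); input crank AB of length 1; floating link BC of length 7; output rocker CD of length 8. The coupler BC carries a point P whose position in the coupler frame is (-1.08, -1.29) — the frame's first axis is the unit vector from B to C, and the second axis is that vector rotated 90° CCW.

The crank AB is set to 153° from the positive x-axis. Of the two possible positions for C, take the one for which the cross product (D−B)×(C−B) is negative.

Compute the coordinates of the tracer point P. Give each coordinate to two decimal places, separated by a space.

A=(0,0), D=(8.00,0)
B = A + 1.00·(cos153°, sin153°) = (-0.8910, 0.4540)
|BD| = 8.9026
circle(B,7.00) ∩ circle(D,8.00): a=3.6088, h=5.9980
  candidates: C₊=(3.0190,6.2602) cross=53.398; C₋=(2.4073,-5.7203) cross=-53.398
  mode - wants cross < 0 → take C=(2.4073,-5.7203) (cross=-53.398)
ex = (C−B)/|BC| = (0.4712,-0.8820); ey = (0.8820,0.4712)
P = B + -1.08·ex + -1.29·ey = (-2.5377,0.7988)

-2.54 0.80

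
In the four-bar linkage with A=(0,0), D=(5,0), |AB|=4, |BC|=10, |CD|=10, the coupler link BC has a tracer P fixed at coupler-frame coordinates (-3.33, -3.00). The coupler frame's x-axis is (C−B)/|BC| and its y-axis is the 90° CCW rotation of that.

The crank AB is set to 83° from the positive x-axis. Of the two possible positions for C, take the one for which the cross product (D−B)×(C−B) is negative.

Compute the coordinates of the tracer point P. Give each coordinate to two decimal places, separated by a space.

-0.91 8.23

A=(0,0), D=(5.00,0)
B = A + 4.00·(cos83°, sin83°) = (0.4875, 3.9702)
|BD| = 6.0104
circle(B,10.00) ∩ circle(D,10.00): a=3.0052, h=9.5378
  candidates: C₊=(9.0439,9.1459) cross=57.326; C₋=(-3.5564,-5.1757) cross=-57.326
  mode - wants cross < 0 → take C=(-3.5564,-5.1757) (cross=-57.326)
ex = (C−B)/|BC| = (-0.4044,-0.9146); ey = (0.9146,-0.4044)
P = B + -3.33·ex + -3.00·ey = (-0.9097,8.2289)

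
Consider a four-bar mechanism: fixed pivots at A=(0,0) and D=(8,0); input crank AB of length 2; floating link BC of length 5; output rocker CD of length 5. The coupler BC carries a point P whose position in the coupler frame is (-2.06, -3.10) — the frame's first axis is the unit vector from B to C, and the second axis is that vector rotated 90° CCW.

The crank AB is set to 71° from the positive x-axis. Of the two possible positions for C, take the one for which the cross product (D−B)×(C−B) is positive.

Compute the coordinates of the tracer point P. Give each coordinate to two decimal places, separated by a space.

A=(0,0), D=(8.00,0)
B = A + 2.00·(cos71°, sin71°) = (0.6511, 1.8910)
|BD| = 7.5883
circle(B,5.00) ∩ circle(D,5.00): a=3.7941, h=3.2565
  candidates: C₊=(5.1371,4.0992) cross=24.711; C₋=(3.5140,-2.2082) cross=-24.711
  mode + wants cross > 0 → take C=(5.1371,4.0992) (cross=24.711)
ex = (C−B)/|BC| = (0.8972,0.4416); ey = (-0.4416,0.8972)
P = B + -2.06·ex + -3.10·ey = (0.1720,-1.8000)

0.17 -1.80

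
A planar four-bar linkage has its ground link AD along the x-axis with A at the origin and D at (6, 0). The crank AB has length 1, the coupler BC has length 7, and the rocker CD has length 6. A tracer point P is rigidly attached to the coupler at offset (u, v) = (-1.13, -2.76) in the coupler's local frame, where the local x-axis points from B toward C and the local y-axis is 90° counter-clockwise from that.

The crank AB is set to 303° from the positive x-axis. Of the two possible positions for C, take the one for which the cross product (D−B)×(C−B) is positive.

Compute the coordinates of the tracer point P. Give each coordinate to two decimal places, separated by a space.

A=(0,0), D=(6.00,0)
B = A + 1.00·(cos303°, sin303°) = (0.5446, -0.8387)
|BD| = 5.5195
circle(B,7.00) ∩ circle(D,6.00): a=3.9374, h=5.7877
  candidates: C₊=(3.5569,5.4801) cross=31.945; C₋=(5.3157,-5.9609) cross=-31.945
  mode + wants cross > 0 → take C=(3.5569,5.4801) (cross=31.945)
ex = (C−B)/|BC| = (0.4303,0.9027); ey = (-0.9027,0.4303)
P = B + -1.13·ex + -2.76·ey = (2.5498,-3.0464)

2.55 -3.05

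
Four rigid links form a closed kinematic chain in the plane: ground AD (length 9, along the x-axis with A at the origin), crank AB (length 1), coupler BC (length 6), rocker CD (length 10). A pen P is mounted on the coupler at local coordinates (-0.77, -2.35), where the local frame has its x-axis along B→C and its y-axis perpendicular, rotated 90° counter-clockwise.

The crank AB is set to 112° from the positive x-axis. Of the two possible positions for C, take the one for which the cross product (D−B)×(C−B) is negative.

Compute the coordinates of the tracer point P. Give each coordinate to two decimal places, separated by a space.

A=(0,0), D=(9.00,0)
B = A + 1.00·(cos112°, sin112°) = (-0.3746, 0.9272)
|BD| = 9.4203
circle(B,6.00) ∩ circle(D,10.00): a=1.3133, h=5.8545
  candidates: C₊=(1.5085,6.6240) cross=55.152; C₋=(0.3561,-5.0282) cross=-55.152
  mode - wants cross < 0 → take C=(0.3561,-5.0282) (cross=-55.152)
ex = (C−B)/|BC| = (0.1218,-0.9926); ey = (0.9926,0.1218)
P = B + -0.77·ex + -2.35·ey = (-2.8009,1.4053)

-2.80 1.41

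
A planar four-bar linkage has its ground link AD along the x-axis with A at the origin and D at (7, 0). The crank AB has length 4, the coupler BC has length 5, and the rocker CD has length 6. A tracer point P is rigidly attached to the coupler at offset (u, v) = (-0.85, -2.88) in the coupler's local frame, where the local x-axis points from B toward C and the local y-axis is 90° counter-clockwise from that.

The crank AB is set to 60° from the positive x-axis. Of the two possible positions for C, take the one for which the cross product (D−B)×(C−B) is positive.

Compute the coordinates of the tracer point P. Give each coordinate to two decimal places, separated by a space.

2.70 0.54

A=(0,0), D=(7.00,0)
B = A + 4.00·(cos60°, sin60°) = (2.0000, 3.4641)
|BD| = 6.0828
circle(B,5.00) ∩ circle(D,6.00): a=2.1372, h=4.5202
  candidates: C₊=(6.3310,5.9626) cross=27.495; C₋=(1.1825,-1.4686) cross=-27.495
  mode + wants cross > 0 → take C=(6.3310,5.9626) (cross=27.495)
ex = (C−B)/|BC| = (0.8662,0.4997); ey = (-0.4997,0.8662)
P = B + -0.85·ex + -2.88·ey = (2.7029,0.5447)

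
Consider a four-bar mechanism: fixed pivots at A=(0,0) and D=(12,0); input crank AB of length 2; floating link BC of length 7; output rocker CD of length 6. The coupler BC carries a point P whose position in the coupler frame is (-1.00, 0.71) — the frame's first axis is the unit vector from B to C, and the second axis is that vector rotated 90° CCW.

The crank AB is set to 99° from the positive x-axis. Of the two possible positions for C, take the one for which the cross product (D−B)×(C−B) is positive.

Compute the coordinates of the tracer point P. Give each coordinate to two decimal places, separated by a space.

-1.38 2.58

A=(0,0), D=(12.00,0)
B = A + 2.00·(cos99°, sin99°) = (-0.3129, 1.9754)
|BD| = 12.4703
circle(B,7.00) ∩ circle(D,6.00): a=6.7564, h=1.8306
  candidates: C₊=(6.6482,2.7126) cross=22.828; C₋=(6.0682,-0.9024) cross=-22.828
  mode + wants cross > 0 → take C=(6.6482,2.7126) (cross=22.828)
ex = (C−B)/|BC| = (0.9944,0.1053); ey = (-0.1053,0.9944)
P = B + -1.00·ex + 0.71·ey = (-1.3821,2.5761)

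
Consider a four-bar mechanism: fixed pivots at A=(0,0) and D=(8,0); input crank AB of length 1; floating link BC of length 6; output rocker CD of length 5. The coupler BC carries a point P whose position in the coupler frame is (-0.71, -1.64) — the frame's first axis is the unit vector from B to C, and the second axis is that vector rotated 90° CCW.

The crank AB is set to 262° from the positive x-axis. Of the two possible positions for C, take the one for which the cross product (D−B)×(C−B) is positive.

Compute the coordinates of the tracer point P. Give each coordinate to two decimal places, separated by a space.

0.50 -2.66

A=(0,0), D=(8.00,0)
B = A + 1.00·(cos262°, sin262°) = (-0.1392, -0.9903)
|BD| = 8.1992
circle(B,6.00) ∩ circle(D,5.00): a=4.7704, h=3.6391
  candidates: C₊=(4.1568,3.1984) cross=29.838; C₋=(5.0358,-4.0266) cross=-29.838
  mode + wants cross > 0 → take C=(4.1568,3.1984) (cross=29.838)
ex = (C−B)/|BC| = (0.7160,0.6981); ey = (-0.6981,0.7160)
P = B + -0.71·ex + -1.64·ey = (0.4974,-2.6602)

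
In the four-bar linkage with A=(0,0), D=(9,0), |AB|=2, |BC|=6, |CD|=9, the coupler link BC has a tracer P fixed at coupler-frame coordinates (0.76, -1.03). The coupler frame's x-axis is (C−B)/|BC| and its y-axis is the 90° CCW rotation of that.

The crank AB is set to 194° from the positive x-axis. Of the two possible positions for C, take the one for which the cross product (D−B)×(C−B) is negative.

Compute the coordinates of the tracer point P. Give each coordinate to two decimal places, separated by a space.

-2.30 -1.71

A=(0,0), D=(9.00,0)
B = A + 2.00·(cos194°, sin194°) = (-1.9406, -0.4838)
|BD| = 10.9513
circle(B,6.00) ∩ circle(D,9.00): a=3.4211, h=4.9291
  candidates: C₊=(1.2594,4.5916) cross=53.980; C₋=(1.6949,-5.2570) cross=-53.980
  mode - wants cross < 0 → take C=(1.6949,-5.2570) (cross=-53.980)
ex = (C−B)/|BC| = (0.6059,-0.7955); ey = (0.7955,0.6059)
P = B + 0.76·ex + -1.03·ey = (-2.2995,-1.7125)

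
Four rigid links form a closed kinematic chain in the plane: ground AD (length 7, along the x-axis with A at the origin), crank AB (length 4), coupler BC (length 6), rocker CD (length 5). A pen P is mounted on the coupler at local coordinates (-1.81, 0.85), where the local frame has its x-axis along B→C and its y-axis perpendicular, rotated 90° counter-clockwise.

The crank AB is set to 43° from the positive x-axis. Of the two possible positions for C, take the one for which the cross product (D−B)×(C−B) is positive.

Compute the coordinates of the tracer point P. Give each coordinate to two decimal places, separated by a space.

0.94 2.92

A=(0,0), D=(7.00,0)
B = A + 4.00·(cos43°, sin43°) = (2.9254, 2.7280)
|BD| = 4.9035
circle(B,6.00) ∩ circle(D,5.00): a=3.5734, h=4.8198
  candidates: C₊=(8.5762,4.7451) cross=23.634; C₋=(3.2133,-3.2651) cross=-23.634
  mode + wants cross > 0 → take C=(8.5762,4.7451) (cross=23.634)
ex = (C−B)/|BC| = (0.9418,0.3362); ey = (-0.3362,0.9418)
P = B + -1.81·ex + 0.85·ey = (0.9350,2.9200)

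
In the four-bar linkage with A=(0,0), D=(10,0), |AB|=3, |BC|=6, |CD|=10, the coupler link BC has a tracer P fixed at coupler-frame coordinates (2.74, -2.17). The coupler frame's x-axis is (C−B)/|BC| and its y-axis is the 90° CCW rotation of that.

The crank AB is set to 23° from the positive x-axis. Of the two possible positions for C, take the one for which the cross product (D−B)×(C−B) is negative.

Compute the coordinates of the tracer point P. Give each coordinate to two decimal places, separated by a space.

A=(0,0), D=(10.00,0)
B = A + 3.00·(cos23°, sin23°) = (2.7615, 1.1722)
|BD| = 7.3328
circle(B,6.00) ∩ circle(D,10.00): a=-0.6976, h=5.9593
  candidates: C₊=(3.0255,7.1664) cross=43.698; C₋=(1.1203,-4.5990) cross=-43.698
  mode - wants cross < 0 → take C=(1.1203,-4.5990) (cross=-43.698)
ex = (C−B)/|BC| = (-0.2735,-0.9619); ey = (0.9619,-0.2735)
P = B + 2.74·ex + -2.17·ey = (-0.0752,-0.8697)

-0.08 -0.87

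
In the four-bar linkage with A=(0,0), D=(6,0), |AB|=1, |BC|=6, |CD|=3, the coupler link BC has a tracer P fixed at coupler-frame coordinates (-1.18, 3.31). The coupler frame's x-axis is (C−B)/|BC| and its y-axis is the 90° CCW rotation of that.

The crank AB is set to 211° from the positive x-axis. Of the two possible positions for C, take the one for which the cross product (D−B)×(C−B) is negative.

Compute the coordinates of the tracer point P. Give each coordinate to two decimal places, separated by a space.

-0.74 3.00

A=(0,0), D=(6.00,0)
B = A + 1.00·(cos211°, sin211°) = (-0.8572, -0.5150)
|BD| = 6.8765
circle(B,6.00) ∩ circle(D,3.00): a=5.4015, h=2.6123
  candidates: C₊=(4.3335,2.4945) cross=17.964; C₋=(4.7248,-2.7155) cross=-17.964
  mode - wants cross < 0 → take C=(4.7248,-2.7155) (cross=-17.964)
ex = (C−B)/|BC| = (0.9303,-0.3667); ey = (0.3667,0.9303)
P = B + -1.18·ex + 3.31·ey = (-0.7410,2.9971)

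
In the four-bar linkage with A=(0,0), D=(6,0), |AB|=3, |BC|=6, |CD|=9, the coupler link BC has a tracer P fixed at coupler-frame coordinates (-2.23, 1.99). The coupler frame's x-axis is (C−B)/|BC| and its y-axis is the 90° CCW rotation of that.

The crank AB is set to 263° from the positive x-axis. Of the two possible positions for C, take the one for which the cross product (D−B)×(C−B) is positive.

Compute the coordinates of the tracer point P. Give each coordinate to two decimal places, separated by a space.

A=(0,0), D=(6.00,0)
B = A + 3.00·(cos263°, sin263°) = (-0.3656, -2.9776)
|BD| = 7.0276
circle(B,6.00) ∩ circle(D,9.00): a=0.3121, h=5.9919
  candidates: C₊=(-2.6217,2.5821) cross=42.109; C₋=(2.4559,-8.2728) cross=-42.109
  mode + wants cross > 0 → take C=(-2.6217,2.5821) (cross=42.109)
ex = (C−B)/|BC| = (-0.3760,0.9266); ey = (-0.9266,-0.3760)
P = B + -2.23·ex + 1.99·ey = (-1.3711,-5.7922)

-1.37 -5.79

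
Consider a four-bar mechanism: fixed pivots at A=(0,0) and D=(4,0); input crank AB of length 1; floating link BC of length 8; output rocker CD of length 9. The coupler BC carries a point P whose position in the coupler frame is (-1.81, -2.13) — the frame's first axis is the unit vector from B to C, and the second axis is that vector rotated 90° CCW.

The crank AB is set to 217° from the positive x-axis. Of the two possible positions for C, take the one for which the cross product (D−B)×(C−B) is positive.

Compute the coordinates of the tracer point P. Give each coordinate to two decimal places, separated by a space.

1.41 -2.32

A=(0,0), D=(4.00,0)
B = A + 1.00·(cos217°, sin217°) = (-0.7986, -0.6018)
|BD| = 4.8362
circle(B,8.00) ∩ circle(D,9.00): a=0.6605, h=7.9727
  candidates: C₊=(-1.1353,7.3911) cross=38.558; C₋=(0.8489,-8.4303) cross=-38.558
  mode + wants cross > 0 → take C=(-1.1353,7.3911) (cross=38.558)
ex = (C−B)/|BC| = (-0.0421,0.9991); ey = (-0.9991,-0.0421)
P = B + -1.81·ex + -2.13·ey = (1.4057,-2.3206)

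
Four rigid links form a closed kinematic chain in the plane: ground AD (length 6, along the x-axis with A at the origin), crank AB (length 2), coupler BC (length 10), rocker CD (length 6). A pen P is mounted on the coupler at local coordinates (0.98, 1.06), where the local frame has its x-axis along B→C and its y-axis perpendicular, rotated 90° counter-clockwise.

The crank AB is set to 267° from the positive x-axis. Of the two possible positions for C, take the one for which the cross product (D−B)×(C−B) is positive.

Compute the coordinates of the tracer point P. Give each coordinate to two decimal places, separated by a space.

A=(0,0), D=(6.00,0)
B = A + 2.00·(cos267°, sin267°) = (-0.1047, -1.9973)
|BD| = 6.4231
circle(B,10.00) ∩ circle(D,6.00): a=8.1936, h=5.7328
  candidates: C₊=(5.9001,5.9992) cross=36.823; C₋=(9.4653,-4.8981) cross=-36.823
  mode + wants cross > 0 → take C=(5.9001,5.9992) (cross=36.823)
ex = (C−B)/|BC| = (0.6005,0.7996); ey = (-0.7996,0.6005)
P = B + 0.98·ex + 1.06·ey = (-0.3638,-0.5771)

-0.36 -0.58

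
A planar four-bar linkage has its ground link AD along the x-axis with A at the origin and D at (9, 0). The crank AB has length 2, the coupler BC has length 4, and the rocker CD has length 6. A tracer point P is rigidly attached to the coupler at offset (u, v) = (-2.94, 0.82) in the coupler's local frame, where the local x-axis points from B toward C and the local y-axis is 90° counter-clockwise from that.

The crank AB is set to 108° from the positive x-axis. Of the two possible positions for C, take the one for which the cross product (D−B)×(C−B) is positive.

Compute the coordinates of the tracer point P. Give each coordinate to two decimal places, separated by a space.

-3.59 2.58

A=(0,0), D=(9.00,0)
B = A + 2.00·(cos108°, sin108°) = (-0.6180, 1.9021)
|BD| = 9.8043
circle(B,4.00) ∩ circle(D,6.00): a=3.8822, h=0.9636
  candidates: C₊=(3.3773,2.0942) cross=9.447; C₋=(3.0035,0.2036) cross=-9.447
  mode + wants cross > 0 → take C=(3.3773,2.0942) (cross=9.447)
ex = (C−B)/|BC| = (0.9988,0.0480); ey = (-0.0480,0.9988)
P = B + -2.94·ex + 0.82·ey = (-3.5940,2.5800)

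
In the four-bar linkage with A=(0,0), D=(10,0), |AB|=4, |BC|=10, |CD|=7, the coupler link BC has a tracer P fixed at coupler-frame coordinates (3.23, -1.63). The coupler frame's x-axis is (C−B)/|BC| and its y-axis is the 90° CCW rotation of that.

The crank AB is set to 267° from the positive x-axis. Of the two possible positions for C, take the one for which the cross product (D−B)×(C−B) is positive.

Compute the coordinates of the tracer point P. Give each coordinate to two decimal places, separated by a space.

A=(0,0), D=(10.00,0)
B = A + 4.00·(cos267°, sin267°) = (-0.2093, -3.9945)
|BD| = 10.9630
circle(B,10.00) ∩ circle(D,7.00): a=7.8075, h=6.2484
  candidates: C₊=(4.7847,4.6692) cross=68.501; C₋=(9.3381,-6.9686) cross=-68.501
  mode + wants cross > 0 → take C=(4.7847,4.6692) (cross=68.501)
ex = (C−B)/|BC| = (0.4994,0.8664); ey = (-0.8664,0.4994)
P = B + 3.23·ex + -1.63·ey = (2.8159,-2.0102)

2.82 -2.01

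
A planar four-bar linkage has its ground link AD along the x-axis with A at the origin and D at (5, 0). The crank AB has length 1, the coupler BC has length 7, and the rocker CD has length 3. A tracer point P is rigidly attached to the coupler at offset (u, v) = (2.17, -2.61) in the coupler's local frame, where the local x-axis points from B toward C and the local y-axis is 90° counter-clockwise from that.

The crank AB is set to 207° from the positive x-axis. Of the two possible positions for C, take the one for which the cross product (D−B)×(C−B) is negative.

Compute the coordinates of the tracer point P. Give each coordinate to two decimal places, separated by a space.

0.22 -3.66

A=(0,0), D=(5.00,0)
B = A + 1.00·(cos207°, sin207°) = (-0.8910, -0.4540)
|BD| = 5.9085
circle(B,7.00) ∩ circle(D,3.00): a=6.3392, h=2.9689
  candidates: C₊=(5.2013,2.9932) cross=17.542; C₋=(5.6576,-2.9270) cross=-17.542
  mode - wants cross < 0 → take C=(5.6576,-2.9270) (cross=-17.542)
ex = (C−B)/|BC| = (0.9355,-0.3533); ey = (0.3533,0.9355)
P = B + 2.17·ex + -2.61·ey = (0.2170,-3.6623)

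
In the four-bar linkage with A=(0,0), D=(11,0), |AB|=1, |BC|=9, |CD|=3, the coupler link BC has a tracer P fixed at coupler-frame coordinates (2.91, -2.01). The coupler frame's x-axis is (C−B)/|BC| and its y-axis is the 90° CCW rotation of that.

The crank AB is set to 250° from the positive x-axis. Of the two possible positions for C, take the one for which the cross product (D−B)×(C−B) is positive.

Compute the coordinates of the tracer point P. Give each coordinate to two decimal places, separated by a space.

2.99 -2.12

A=(0,0), D=(11.00,0)
B = A + 1.00·(cos250°, sin250°) = (-0.3420, -0.9397)
|BD| = 11.3809
circle(B,9.00) ∩ circle(D,3.00): a=8.8536, h=1.6165
  candidates: C₊=(8.3479,1.4023) cross=18.397; C₋=(8.6149,-1.8196) cross=-18.397
  mode + wants cross > 0 → take C=(8.3479,1.4023) (cross=18.397)
ex = (C−B)/|BC| = (0.9655,0.2602); ey = (-0.2602,0.9655)
P = B + 2.91·ex + -2.01·ey = (2.9908,-2.1232)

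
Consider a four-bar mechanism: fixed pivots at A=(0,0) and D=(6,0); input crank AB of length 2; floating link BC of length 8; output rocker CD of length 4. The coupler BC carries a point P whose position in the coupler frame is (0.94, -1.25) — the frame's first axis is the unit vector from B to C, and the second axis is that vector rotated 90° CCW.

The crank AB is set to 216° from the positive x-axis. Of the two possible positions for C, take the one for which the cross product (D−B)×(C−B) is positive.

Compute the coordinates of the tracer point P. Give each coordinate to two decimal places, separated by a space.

A=(0,0), D=(6.00,0)
B = A + 2.00·(cos216°, sin216°) = (-1.6180, -1.1756)
|BD| = 7.7082
circle(B,8.00) ∩ circle(D,4.00): a=6.9677, h=3.9309
  candidates: C₊=(4.6686,3.7719) cross=30.300; C₋=(5.8676,-3.9978) cross=-30.300
  mode + wants cross > 0 → take C=(4.6686,3.7719) (cross=30.300)
ex = (C−B)/|BC| = (0.7858,0.6184); ey = (-0.6184,0.7858)
P = B + 0.94·ex + -1.25·ey = (-0.1063,-1.5765)

-0.11 -1.58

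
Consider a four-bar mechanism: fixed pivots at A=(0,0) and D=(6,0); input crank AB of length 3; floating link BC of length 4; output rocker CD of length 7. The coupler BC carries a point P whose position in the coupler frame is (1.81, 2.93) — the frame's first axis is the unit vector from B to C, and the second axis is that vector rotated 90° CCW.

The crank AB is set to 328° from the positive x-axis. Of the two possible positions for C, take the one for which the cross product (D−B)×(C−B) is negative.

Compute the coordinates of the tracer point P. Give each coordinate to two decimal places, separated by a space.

A=(0,0), D=(6.00,0)
B = A + 3.00·(cos328°, sin328°) = (2.5441, -1.5898)
|BD| = 3.8040
circle(B,4.00) ∩ circle(D,7.00): a=-2.4356, h=3.1730
  candidates: C₊=(-0.9946,0.2750) cross=12.070; C₋=(1.6575,-5.4903) cross=-12.070
  mode - wants cross < 0 → take C=(1.6575,-5.4903) (cross=-12.070)
ex = (C−B)/|BC| = (-0.2217,-0.9751); ey = (0.9751,-0.2217)
P = B + 1.81·ex + 2.93·ey = (5.0001,-4.0042)

5.00 -4.00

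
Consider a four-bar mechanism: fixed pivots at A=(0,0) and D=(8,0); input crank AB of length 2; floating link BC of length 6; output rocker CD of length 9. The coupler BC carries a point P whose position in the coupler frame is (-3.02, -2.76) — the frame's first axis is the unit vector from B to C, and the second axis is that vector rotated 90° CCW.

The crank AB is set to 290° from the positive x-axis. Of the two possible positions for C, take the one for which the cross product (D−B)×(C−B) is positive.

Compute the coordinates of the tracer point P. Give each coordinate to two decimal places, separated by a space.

A=(0,0), D=(8.00,0)
B = A + 2.00·(cos290°, sin290°) = (0.6840, -1.8794)
|BD| = 7.5535
circle(B,6.00) ∩ circle(D,9.00): a=0.7980, h=5.9467
  candidates: C₊=(-0.0227,4.0789) cross=44.918; C₋=(2.9365,-7.4405) cross=-44.918
  mode + wants cross > 0 → take C=(-0.0227,4.0789) (cross=44.918)
ex = (C−B)/|BC| = (-0.1178,0.9930); ey = (-0.9930,-0.1178)
P = B + -3.02·ex + -2.76·ey = (3.7805,-4.5533)

3.78 -4.55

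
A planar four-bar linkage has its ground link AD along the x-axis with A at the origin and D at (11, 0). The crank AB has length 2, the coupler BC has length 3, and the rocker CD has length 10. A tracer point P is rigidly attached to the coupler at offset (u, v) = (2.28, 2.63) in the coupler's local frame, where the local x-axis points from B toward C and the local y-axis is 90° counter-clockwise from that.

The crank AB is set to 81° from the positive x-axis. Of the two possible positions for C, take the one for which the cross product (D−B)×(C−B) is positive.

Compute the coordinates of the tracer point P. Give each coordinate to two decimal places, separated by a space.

-0.53 5.35

A=(0,0), D=(11.00,0)
B = A + 2.00·(cos81°, sin81°) = (0.3129, 1.9754)
|BD| = 10.8682
circle(B,3.00) ∩ circle(D,10.00): a=1.2475, h=2.7283
  candidates: C₊=(2.0355,4.4315) cross=29.652; C₋=(1.0437,-0.9342) cross=-29.652
  mode + wants cross > 0 → take C=(2.0355,4.4315) (cross=29.652)
ex = (C−B)/|BC| = (0.5742,0.8187); ey = (-0.8187,0.5742)
P = B + 2.28·ex + 2.63·ey = (-0.5311,5.3522)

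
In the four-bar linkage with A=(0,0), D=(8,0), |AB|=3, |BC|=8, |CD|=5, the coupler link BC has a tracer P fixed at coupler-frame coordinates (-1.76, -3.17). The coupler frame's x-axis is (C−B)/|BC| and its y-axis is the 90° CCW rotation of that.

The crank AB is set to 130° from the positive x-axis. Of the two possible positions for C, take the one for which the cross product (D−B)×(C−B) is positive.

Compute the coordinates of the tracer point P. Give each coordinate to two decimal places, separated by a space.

A=(0,0), D=(8.00,0)
B = A + 3.00·(cos130°, sin130°) = (-1.9284, 2.2981)
|BD| = 10.1909
circle(B,8.00) ∩ circle(D,5.00): a=7.0089, h=3.8568
  candidates: C₊=(5.7698,4.4750) cross=39.304; C₋=(4.0303,-3.0399) cross=-39.304
  mode + wants cross > 0 → take C=(5.7698,4.4750) (cross=39.304)
ex = (C−B)/|BC| = (0.9623,0.2721); ey = (-0.2721,0.9623)
P = B + -1.76·ex + -3.17·ey = (-2.7593,-1.2312)

-2.76 -1.23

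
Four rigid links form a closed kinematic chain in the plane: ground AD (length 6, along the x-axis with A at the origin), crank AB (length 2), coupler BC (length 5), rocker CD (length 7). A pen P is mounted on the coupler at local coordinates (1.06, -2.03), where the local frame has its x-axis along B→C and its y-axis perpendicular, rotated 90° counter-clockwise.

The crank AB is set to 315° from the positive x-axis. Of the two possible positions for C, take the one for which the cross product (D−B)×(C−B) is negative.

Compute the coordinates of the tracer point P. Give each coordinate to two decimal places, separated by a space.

A=(0,0), D=(6.00,0)
B = A + 2.00·(cos315°, sin315°) = (1.4142, -1.4142)
|BD| = 4.7989
circle(B,5.00) ∩ circle(D,7.00): a=-0.1011, h=4.9990
  candidates: C₊=(-0.1556,3.3330) cross=23.990; C₋=(2.7908,-6.2210) cross=-23.990
  mode - wants cross < 0 → take C=(2.7908,-6.2210) (cross=-23.990)
ex = (C−B)/|BC| = (0.2753,-0.9614); ey = (0.9614,0.2753)
P = B + 1.06·ex + -2.03·ey = (-0.2455,-2.9921)

-0.25 -2.99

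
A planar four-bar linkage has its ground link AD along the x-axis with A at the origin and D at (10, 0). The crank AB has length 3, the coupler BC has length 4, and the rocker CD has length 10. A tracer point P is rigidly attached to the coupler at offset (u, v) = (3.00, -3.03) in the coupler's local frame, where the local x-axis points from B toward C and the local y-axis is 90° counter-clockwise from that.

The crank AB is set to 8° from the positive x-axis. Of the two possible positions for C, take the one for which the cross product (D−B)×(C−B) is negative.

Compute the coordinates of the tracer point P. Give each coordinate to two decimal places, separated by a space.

A=(0,0), D=(10.00,0)
B = A + 3.00·(cos8°, sin8°) = (2.9708, 0.4175)
|BD| = 7.0416
circle(B,4.00) ∩ circle(D,10.00): a=-2.4438, h=3.1667
  candidates: C₊=(0.7191,3.7235) cross=22.299; C₋=(0.3436,-2.5987) cross=-22.299
  mode - wants cross < 0 → take C=(0.3436,-2.5987) (cross=-22.299)
ex = (C−B)/|BC| = (-0.6568,-0.7541); ey = (0.7541,-0.6568)
P = B + 3.00·ex + -3.03·ey = (-1.2844,0.1455)

-1.28 0.15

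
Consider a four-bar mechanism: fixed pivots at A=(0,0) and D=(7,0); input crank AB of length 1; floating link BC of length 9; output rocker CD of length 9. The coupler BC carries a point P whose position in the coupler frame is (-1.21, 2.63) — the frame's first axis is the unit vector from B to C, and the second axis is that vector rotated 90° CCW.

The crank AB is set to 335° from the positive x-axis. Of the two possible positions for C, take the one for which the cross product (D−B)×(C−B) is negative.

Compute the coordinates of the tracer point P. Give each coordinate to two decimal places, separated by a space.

2.82 1.75

A=(0,0), D=(7.00,0)
B = A + 1.00·(cos335°, sin335°) = (0.9063, -0.4226)
|BD| = 6.1083
circle(B,9.00) ∩ circle(D,9.00): a=3.0542, h=8.4659
  candidates: C₊=(3.3674,8.2343) cross=51.713; C₋=(4.5389,-8.6570) cross=-51.713
  mode - wants cross < 0 → take C=(4.5389,-8.6570) (cross=-51.713)
ex = (C−B)/|BC| = (0.4036,-0.9149); ey = (0.9149,0.4036)
P = B + -1.21·ex + 2.63·ey = (2.8242,1.7460)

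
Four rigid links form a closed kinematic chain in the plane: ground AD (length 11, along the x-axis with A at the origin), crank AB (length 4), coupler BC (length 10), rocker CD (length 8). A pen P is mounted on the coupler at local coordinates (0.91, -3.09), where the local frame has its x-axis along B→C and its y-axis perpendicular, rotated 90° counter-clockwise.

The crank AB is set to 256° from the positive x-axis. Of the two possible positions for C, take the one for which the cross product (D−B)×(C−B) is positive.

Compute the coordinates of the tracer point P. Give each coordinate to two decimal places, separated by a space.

2.13 -4.78

A=(0,0), D=(11.00,0)
B = A + 4.00·(cos256°, sin256°) = (-0.9677, -3.8812)
|BD| = 12.5813
circle(B,10.00) ∩ circle(D,8.00): a=7.7213, h=6.3546
  candidates: C₊=(4.4168,4.5454) cross=79.949; C₋=(8.3374,-7.5439) cross=-79.949
  mode + wants cross > 0 → take C=(4.4168,4.5454) (cross=79.949)
ex = (C−B)/|BC| = (0.5384,0.8427); ey = (-0.8427,0.5384)
P = B + 0.91·ex + -3.09·ey = (2.1261,-4.7782)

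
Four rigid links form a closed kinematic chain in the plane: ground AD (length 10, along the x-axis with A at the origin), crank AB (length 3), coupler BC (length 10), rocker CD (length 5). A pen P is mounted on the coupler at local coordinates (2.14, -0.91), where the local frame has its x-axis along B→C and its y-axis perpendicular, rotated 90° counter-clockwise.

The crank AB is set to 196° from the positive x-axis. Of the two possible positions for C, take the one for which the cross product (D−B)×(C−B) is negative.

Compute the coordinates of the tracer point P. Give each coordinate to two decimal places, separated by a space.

A=(0,0), D=(10.00,0)
B = A + 3.00·(cos196°, sin196°) = (-2.8838, -0.8269)
|BD| = 12.9103
circle(B,10.00) ∩ circle(D,5.00): a=9.3598, h=3.5205
  candidates: C₊=(6.2313,3.2859) cross=45.451; C₋=(6.6823,-3.7407) cross=-45.451
  mode - wants cross < 0 → take C=(6.6823,-3.7407) (cross=-45.451)
ex = (C−B)/|BC| = (0.9566,-0.2914); ey = (0.2914,0.9566)
P = B + 2.14·ex + -0.91·ey = (-1.1018,-2.3210)

-1.10 -2.32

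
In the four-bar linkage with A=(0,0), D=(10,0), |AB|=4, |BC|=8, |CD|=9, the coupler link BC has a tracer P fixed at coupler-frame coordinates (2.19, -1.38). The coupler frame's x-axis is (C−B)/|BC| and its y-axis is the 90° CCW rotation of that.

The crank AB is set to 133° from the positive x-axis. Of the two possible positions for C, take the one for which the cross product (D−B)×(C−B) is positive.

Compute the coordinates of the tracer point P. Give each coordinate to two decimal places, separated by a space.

A=(0,0), D=(10.00,0)
B = A + 4.00·(cos133°, sin133°) = (-2.7280, 2.9254)
|BD| = 13.0599
circle(B,8.00) ∩ circle(D,9.00): a=5.8791, h=5.4255
  candidates: C₊=(4.2170,6.8962) cross=70.857; C₋=(1.7864,-3.6792) cross=-70.857
  mode + wants cross > 0 → take C=(4.2170,6.8962) (cross=70.857)
ex = (C−B)/|BC| = (0.8681,0.4963); ey = (-0.4963,0.8681)
P = B + 2.19·ex + -1.38·ey = (-0.1418,2.8144)

-0.14 2.81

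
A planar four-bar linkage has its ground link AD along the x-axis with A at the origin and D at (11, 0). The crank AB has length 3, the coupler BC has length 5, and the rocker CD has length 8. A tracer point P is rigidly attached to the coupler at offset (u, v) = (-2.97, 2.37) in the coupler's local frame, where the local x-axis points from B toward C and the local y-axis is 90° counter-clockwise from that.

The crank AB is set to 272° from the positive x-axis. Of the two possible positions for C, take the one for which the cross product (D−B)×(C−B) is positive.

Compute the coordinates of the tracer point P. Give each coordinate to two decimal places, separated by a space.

-3.56 -3.99

A=(0,0), D=(11.00,0)
B = A + 3.00·(cos272°, sin272°) = (0.1047, -2.9982)
|BD| = 11.3003
circle(B,5.00) ∩ circle(D,8.00): a=3.9245, h=3.0981
  candidates: C₊=(3.0666,1.0301) cross=35.009; C₋=(4.7106,-4.9440) cross=-35.009
  mode + wants cross > 0 → take C=(3.0666,1.0301) (cross=35.009)
ex = (C−B)/|BC| = (0.5924,0.8057); ey = (-0.8057,0.5924)
P = B + -2.97·ex + 2.37·ey = (-3.5641,-3.9870)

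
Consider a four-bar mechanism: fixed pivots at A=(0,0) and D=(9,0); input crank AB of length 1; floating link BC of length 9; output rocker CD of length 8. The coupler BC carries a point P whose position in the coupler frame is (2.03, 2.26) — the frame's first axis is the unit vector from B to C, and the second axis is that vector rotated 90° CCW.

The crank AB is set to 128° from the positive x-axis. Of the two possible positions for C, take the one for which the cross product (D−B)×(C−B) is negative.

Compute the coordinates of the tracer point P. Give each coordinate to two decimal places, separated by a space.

A=(0,0), D=(9.00,0)
B = A + 1.00·(cos128°, sin128°) = (-0.6157, 0.7880)
|BD| = 9.6479
circle(B,9.00) ∩ circle(D,8.00): a=5.7050, h=6.9608
  candidates: C₊=(5.6388,7.2596) cross=67.157; C₋=(4.5017,-6.6155) cross=-67.157
  mode - wants cross < 0 → take C=(4.5017,-6.6155) (cross=-67.157)
ex = (C−B)/|BC| = (0.5686,-0.8226); ey = (0.8226,0.5686)
P = B + 2.03·ex + 2.26·ey = (2.3977,0.4031)

2.40 0.40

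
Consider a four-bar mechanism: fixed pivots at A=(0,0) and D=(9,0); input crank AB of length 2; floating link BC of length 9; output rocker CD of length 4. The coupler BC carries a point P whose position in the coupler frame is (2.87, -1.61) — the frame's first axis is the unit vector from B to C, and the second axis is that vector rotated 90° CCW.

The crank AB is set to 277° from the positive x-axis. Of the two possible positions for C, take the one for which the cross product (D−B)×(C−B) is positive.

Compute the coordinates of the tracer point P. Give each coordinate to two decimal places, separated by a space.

A=(0,0), D=(9.00,0)
B = A + 2.00·(cos277°, sin277°) = (0.2437, -1.9851)
|BD| = 8.9785
circle(B,9.00) ∩ circle(D,4.00): a=8.1090, h=3.9044
  candidates: C₊=(7.2888,3.6155) cross=35.055; C₋=(9.0153,-4.0000) cross=-35.055
  mode + wants cross > 0 → take C=(7.2888,3.6155) (cross=35.055)
ex = (C−B)/|BC| = (0.7828,0.6223); ey = (-0.6223,0.7828)
P = B + 2.87·ex + -1.61·ey = (3.4922,-1.4594)

3.49 -1.46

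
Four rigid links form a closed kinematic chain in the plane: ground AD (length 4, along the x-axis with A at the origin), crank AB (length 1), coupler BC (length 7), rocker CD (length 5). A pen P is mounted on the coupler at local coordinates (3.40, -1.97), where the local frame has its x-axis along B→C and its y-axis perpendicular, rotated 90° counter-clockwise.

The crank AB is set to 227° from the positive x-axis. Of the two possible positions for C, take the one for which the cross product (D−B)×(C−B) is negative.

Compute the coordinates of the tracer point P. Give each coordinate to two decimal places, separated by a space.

0.87 -4.34

A=(0,0), D=(4.00,0)
B = A + 1.00·(cos227°, sin227°) = (-0.6820, -0.7314)
|BD| = 4.7388
circle(B,7.00) ∩ circle(D,5.00): a=4.9017, h=4.9973
  candidates: C₊=(3.3897,4.9626) cross=23.681; C₋=(4.9322,-4.9123) cross=-23.681
  mode - wants cross < 0 → take C=(4.9322,-4.9123) (cross=-23.681)
ex = (C−B)/|BC| = (0.8020,-0.5973); ey = (0.5973,0.8020)
P = B + 3.40·ex + -1.97·ey = (0.8683,-4.3421)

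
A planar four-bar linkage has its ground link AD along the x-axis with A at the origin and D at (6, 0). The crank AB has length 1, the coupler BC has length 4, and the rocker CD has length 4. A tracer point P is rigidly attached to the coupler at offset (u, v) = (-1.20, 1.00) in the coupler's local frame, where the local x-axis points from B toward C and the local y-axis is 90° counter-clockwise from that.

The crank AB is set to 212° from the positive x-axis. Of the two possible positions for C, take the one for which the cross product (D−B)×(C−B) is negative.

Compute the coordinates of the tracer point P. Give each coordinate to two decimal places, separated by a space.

-1.48 0.90

A=(0,0), D=(6.00,0)
B = A + 1.00·(cos212°, sin212°) = (-0.8480, -0.5299)
|BD| = 6.8685
circle(B,4.00) ∩ circle(D,4.00): a=3.4343, h=2.0508
  candidates: C₊=(2.4178,1.7797) cross=14.086; C₋=(2.7342,-2.3097) cross=-14.086
  mode - wants cross < 0 → take C=(2.7342,-2.3097) (cross=-14.086)
ex = (C−B)/|BC| = (0.8956,-0.4449); ey = (0.4449,0.8956)
P = B + -1.20·ex + 1.00·ey = (-1.4778,0.8996)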